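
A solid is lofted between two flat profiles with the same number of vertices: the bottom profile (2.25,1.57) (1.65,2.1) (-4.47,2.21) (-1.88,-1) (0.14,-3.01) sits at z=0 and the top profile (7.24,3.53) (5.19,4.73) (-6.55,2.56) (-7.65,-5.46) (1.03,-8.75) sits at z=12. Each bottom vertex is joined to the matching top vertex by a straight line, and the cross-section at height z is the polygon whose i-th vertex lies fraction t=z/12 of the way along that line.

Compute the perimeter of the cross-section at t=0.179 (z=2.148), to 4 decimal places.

Perimeter at t=0.179: 23.2327

Cross-section at t=0.179: each vertex is (1-t)·p0[i] + t·p1[i].
  v1: (1-0.179)·(2.25,1.57) + 0.179·(7.24,3.53) = (3.1432,1.9208)
  v2: (1-0.179)·(1.65,2.1) + 0.179·(5.19,4.73) = (2.2837,2.5708)
  v3: (1-0.179)·(-4.47,2.21) + 0.179·(-6.55,2.56) = (-4.8423,2.2726)
  v4: (1-0.179)·(-1.88,-1) + 0.179·(-7.65,-5.46) = (-2.9128,-1.7983)
  v5: (1-0.179)·(0.14,-3.01) + 0.179·(1.03,-8.75) = (0.2993,-4.0375)
Perimeter = Σ |v_{i+1} − v_i|:
  edge 1→2: √(-0.8596² + 0.6499²) = 1.0776 (running 1.0776)
  edge 2→3: √(-7.1260² + -0.2981²) = 7.1322 (running 8.2098)
  edge 3→4: √(1.9295² + -4.0710²) = 4.5051 (running 12.7149)
  edge 4→5: √(3.2121² + -2.2391²) = 3.9155 (running 16.6305)
  edge 5→1: √(2.8439² + 5.9583²) = 6.6022 (running 23.2327)
Perimeter = 23.2327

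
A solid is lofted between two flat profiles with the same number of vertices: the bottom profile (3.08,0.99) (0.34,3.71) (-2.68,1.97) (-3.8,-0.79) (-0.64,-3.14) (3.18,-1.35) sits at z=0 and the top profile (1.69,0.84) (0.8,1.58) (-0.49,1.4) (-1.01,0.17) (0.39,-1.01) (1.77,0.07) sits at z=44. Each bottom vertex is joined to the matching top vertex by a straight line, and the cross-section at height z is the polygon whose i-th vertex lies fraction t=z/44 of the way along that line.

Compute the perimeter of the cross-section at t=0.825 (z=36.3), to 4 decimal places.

Perimeter at t=0.825: 10.3263

Cross-section at t=0.825: each vertex is (1-t)·p0[i] + t·p1[i].
  v1: (1-0.825)·(3.08,0.99) + 0.825·(1.69,0.84) = (1.9333,0.8662)
  v2: (1-0.825)·(0.34,3.71) + 0.825·(0.8,1.58) = (0.7195,1.9527)
  v3: (1-0.825)·(-2.68,1.97) + 0.825·(-0.49,1.4) = (-0.8733,1.4997)
  v4: (1-0.825)·(-3.8,-0.79) + 0.825·(-1.01,0.17) = (-1.4983,0.0020)
  v5: (1-0.825)·(-0.64,-3.14) + 0.825·(0.39,-1.01) = (0.2097,-1.3828)
  v6: (1-0.825)·(3.18,-1.35) + 0.825·(1.77,0.07) = (2.0168,-0.1785)
Perimeter = Σ |v_{i+1} − v_i|:
  edge 1→2: √(-1.2138² + 1.0865²) = 1.6290 (running 1.6290)
  edge 2→3: √(-1.5928² + -0.4530²) = 1.6559 (running 3.2849)
  edge 3→4: √(-0.6250² + -1.4977²) = 1.6229 (running 4.9078)
  edge 4→5: √(1.7080² + -1.3848²) = 2.1988 (running 7.1067)
  edge 5→6: √(1.8070² + 1.2043²) = 2.1715 (running 9.2782)
  edge 6→1: √(-0.0835² + 1.0448²) = 1.0481 (running 10.3263)
Perimeter = 10.3263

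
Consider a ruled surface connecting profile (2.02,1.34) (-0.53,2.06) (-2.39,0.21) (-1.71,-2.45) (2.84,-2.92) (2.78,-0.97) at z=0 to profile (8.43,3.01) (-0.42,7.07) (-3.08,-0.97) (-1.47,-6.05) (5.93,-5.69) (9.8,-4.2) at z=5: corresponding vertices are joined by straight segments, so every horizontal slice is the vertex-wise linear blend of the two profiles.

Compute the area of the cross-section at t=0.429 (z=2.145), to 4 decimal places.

Cross-section at t=0.429: each vertex is (1-t)·p0[i] + t·p1[i].
  v1: (1-0.429)·(2.02,1.34) + 0.429·(8.43,3.01) = (4.7699,2.0564)
  v2: (1-0.429)·(-0.53,2.06) + 0.429·(-0.42,7.07) = (-0.4828,4.2093)
  v3: (1-0.429)·(-2.39,0.21) + 0.429·(-3.08,-0.97) = (-2.6860,-0.2962)
  v4: (1-0.429)·(-1.71,-2.45) + 0.429·(-1.47,-6.05) = (-1.6070,-3.9944)
  v5: (1-0.429)·(2.84,-2.92) + 0.429·(5.93,-5.69) = (4.1656,-4.1083)
  v6: (1-0.429)·(2.78,-0.97) + 0.429·(9.8,-4.2) = (5.7916,-2.3557)
Shoelace sum Σ(x_i·y_{i+1} − x_{i+1}·y_i):
  i=1: 4.7699·4.2093 − -0.4828·2.0564 = +21.0707 (running +21.0707)
  i=2: -0.4828·-0.2962 − -2.6860·4.2093 = +11.4492 (running +32.5199)
  i=3: -2.6860·-3.9944 − -1.6070·-0.2962 = +10.2530 (running +42.7729)
  i=4: -1.6070·-4.1083 − 4.1656·-3.9944 = +23.2414 (running +66.0143)
  i=5: 4.1656·-2.3557 − 5.7916·-4.1083 = +13.9809 (running +79.9952)
  i=6: 5.7916·2.0564 − 4.7699·-2.3557 = +23.1463 (running +103.1414)
Area = |Σ|/2 = |103.1414|/2 = 51.5707

Area at t=0.429: 51.5707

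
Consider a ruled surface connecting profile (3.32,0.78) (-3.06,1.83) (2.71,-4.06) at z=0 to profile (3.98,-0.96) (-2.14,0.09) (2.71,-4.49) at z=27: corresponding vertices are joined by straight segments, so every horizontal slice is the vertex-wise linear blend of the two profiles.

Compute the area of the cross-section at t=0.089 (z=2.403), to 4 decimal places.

Area at t=0.089: 15.3641

Cross-section at t=0.089: each vertex is (1-t)·p0[i] + t·p1[i].
  v1: (1-0.089)·(3.32,0.78) + 0.089·(3.98,-0.96) = (3.3787,0.6251)
  v2: (1-0.089)·(-3.06,1.83) + 0.089·(-2.14,0.09) = (-2.9781,1.6751)
  v3: (1-0.089)·(2.71,-4.06) + 0.089·(2.71,-4.49) = (2.7100,-4.0983)
Shoelace sum Σ(x_i·y_{i+1} − x_{i+1}·y_i):
  i=1: 3.3787·1.6751 − -2.9781·0.6251 = +7.5216 (running +7.5216)
  i=2: -2.9781·-4.0983 − 2.7100·1.6751 = +7.6655 (running +15.1871)
  i=3: 2.7100·0.6251 − 3.3787·-4.0983 = +15.5411 (running +30.7282)
Area = |Σ|/2 = |30.7282|/2 = 15.3641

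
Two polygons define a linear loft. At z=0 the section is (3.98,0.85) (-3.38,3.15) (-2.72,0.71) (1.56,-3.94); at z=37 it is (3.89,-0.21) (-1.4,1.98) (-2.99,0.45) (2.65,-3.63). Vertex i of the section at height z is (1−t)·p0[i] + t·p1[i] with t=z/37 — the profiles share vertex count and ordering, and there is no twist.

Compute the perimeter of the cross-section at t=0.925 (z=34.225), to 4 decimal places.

Perimeter at t=0.925: 18.6800

Cross-section at t=0.925: each vertex is (1-t)·p0[i] + t·p1[i].
  v1: (1-0.925)·(3.98,0.85) + 0.925·(3.89,-0.21) = (3.8967,-0.1305)
  v2: (1-0.925)·(-3.38,3.15) + 0.925·(-1.4,1.98) = (-1.5485,2.0678)
  v3: (1-0.925)·(-2.72,0.71) + 0.925·(-2.99,0.45) = (-2.9697,0.4695)
  v4: (1-0.925)·(1.56,-3.94) + 0.925·(2.65,-3.63) = (2.5682,-3.6532)
Perimeter = Σ |v_{i+1} − v_i|:
  edge 1→2: √(-5.4452² + 2.1983²) = 5.8722 (running 5.8722)
  edge 2→3: √(-1.4213² + -1.5983²) = 2.1388 (running 8.0110)
  edge 3→4: √(5.5380² + -4.1227²) = 6.9041 (running 14.9151)
  edge 4→1: √(1.3285² + 3.5227²) = 3.7649 (running 18.6800)
Perimeter = 18.6800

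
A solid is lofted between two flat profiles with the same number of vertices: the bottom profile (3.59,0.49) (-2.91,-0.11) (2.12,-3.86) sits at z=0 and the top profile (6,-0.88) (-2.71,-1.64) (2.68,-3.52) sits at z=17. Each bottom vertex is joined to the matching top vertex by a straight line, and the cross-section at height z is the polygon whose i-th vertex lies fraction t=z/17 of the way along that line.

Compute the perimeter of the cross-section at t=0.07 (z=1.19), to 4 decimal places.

Perimeter at t=0.07: 17.4224

Cross-section at t=0.07: each vertex is (1-t)·p0[i] + t·p1[i].
  v1: (1-0.07)·(3.59,0.49) + 0.07·(6,-0.88) = (3.7587,0.3941)
  v2: (1-0.07)·(-2.91,-0.11) + 0.07·(-2.71,-1.64) = (-2.8960,-0.2171)
  v3: (1-0.07)·(2.12,-3.86) + 0.07·(2.68,-3.52) = (2.1592,-3.8362)
Perimeter = Σ |v_{i+1} − v_i|:
  edge 1→2: √(-6.6547² + -0.6112²) = 6.6827 (running 6.6827)
  edge 2→3: √(5.0552² + -3.6191²) = 6.2171 (running 12.8999)
  edge 3→1: √(1.5995² + 4.2303²) = 4.5226 (running 17.4224)
Perimeter = 17.4224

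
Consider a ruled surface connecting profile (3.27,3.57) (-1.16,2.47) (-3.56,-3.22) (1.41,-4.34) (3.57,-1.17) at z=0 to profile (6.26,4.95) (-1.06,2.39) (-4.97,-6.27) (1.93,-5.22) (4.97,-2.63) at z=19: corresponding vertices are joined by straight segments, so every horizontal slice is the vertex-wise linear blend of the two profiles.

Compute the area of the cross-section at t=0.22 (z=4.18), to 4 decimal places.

Area at t=0.22: 43.8122

Cross-section at t=0.22: each vertex is (1-t)·p0[i] + t·p1[i].
  v1: (1-0.22)·(3.27,3.57) + 0.22·(6.26,4.95) = (3.9278,3.8736)
  v2: (1-0.22)·(-1.16,2.47) + 0.22·(-1.06,2.39) = (-1.1380,2.4524)
  v3: (1-0.22)·(-3.56,-3.22) + 0.22·(-4.97,-6.27) = (-3.8702,-3.8910)
  v4: (1-0.22)·(1.41,-4.34) + 0.22·(1.93,-5.22) = (1.5244,-4.5336)
  v5: (1-0.22)·(3.57,-1.17) + 0.22·(4.97,-2.63) = (3.8780,-1.4912)
Shoelace sum Σ(x_i·y_{i+1} − x_{i+1}·y_i):
  i=1: 3.9278·2.4524 − -1.1380·3.8736 = +14.0407 (running +14.0407)
  i=2: -1.1380·-3.8910 − -3.8702·2.4524 = +13.9192 (running +27.9599)
  i=3: -3.8702·-4.5336 − 1.5244·-3.8910 = +23.4774 (running +51.4373)
  i=4: 1.5244·-1.4912 − 3.8780·-4.5336 = +15.3081 (running +66.7454)
  i=5: 3.8780·3.8736 − 3.9278·-1.4912 = +20.8790 (running +87.6244)
Area = |Σ|/2 = |87.6244|/2 = 43.8122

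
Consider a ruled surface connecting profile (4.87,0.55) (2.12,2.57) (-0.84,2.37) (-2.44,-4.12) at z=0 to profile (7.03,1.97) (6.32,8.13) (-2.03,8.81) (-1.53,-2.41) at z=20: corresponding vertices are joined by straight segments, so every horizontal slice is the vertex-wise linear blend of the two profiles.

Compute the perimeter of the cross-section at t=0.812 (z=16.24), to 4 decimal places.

Perimeter at t=0.812: 32.6101

Cross-section at t=0.812: each vertex is (1-t)·p0[i] + t·p1[i].
  v1: (1-0.812)·(4.87,0.55) + 0.812·(7.03,1.97) = (6.6239,1.7030)
  v2: (1-0.812)·(2.12,2.57) + 0.812·(6.32,8.13) = (5.5304,7.0847)
  v3: (1-0.812)·(-0.84,2.37) + 0.812·(-2.03,8.81) = (-1.8063,7.5993)
  v4: (1-0.812)·(-2.44,-4.12) + 0.812·(-1.53,-2.41) = (-1.7011,-2.7315)
Perimeter = Σ |v_{i+1} − v_i|:
  edge 1→2: √(-1.0935² + 5.3817²) = 5.4917 (running 5.4917)
  edge 2→3: √(-7.3367² + 0.5146²) = 7.3547 (running 12.8464)
  edge 3→4: √(0.1052² + -10.3308²) = 10.3313 (running 23.1777)
  edge 4→1: √(8.3250² + 4.4345²) = 9.4324 (running 32.6101)
Perimeter = 32.6101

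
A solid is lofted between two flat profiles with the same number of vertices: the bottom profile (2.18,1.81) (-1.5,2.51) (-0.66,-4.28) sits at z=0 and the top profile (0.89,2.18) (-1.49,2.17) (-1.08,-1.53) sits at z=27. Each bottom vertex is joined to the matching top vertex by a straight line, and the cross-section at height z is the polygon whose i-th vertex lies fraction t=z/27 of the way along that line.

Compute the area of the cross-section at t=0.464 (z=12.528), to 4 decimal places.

Cross-section at t=0.464: each vertex is (1-t)·p0[i] + t·p1[i].
  v1: (1-0.464)·(2.18,1.81) + 0.464·(0.89,2.18) = (1.5814,1.9817)
  v2: (1-0.464)·(-1.5,2.51) + 0.464·(-1.49,2.17) = (-1.4954,2.3522)
  v3: (1-0.464)·(-0.66,-4.28) + 0.464·(-1.08,-1.53) = (-0.8549,-3.0040)
Shoelace sum Σ(x_i·y_{i+1} − x_{i+1}·y_i):
  i=1: 1.5814·2.3522 − -1.4954·1.9817 = +6.6833 (running +6.6833)
  i=2: -1.4954·-3.0040 − -0.8549·2.3522 = +6.5029 (running +13.1862)
  i=3: -0.8549·1.9817 − 1.5814·-3.0040 = +3.0565 (running +16.2427)
Area = |Σ|/2 = |16.2427|/2 = 8.1214

Area at t=0.464: 8.1214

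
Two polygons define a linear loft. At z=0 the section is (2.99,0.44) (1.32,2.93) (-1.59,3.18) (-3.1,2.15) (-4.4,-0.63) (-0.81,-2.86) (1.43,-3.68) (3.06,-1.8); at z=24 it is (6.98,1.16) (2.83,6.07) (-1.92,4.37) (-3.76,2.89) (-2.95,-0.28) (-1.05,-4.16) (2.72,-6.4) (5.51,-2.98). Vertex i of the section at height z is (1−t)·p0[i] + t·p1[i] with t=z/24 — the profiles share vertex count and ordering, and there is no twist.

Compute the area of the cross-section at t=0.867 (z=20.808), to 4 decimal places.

Cross-section at t=0.867: each vertex is (1-t)·p0[i] + t·p1[i].
  v1: (1-0.867)·(2.99,0.44) + 0.867·(6.98,1.16) = (6.4493,1.0642)
  v2: (1-0.867)·(1.32,2.93) + 0.867·(2.83,6.07) = (2.6292,5.6524)
  v3: (1-0.867)·(-1.59,3.18) + 0.867·(-1.92,4.37) = (-1.8761,4.2117)
  v4: (1-0.867)·(-3.1,2.15) + 0.867·(-3.76,2.89) = (-3.6722,2.7916)
  v5: (1-0.867)·(-4.4,-0.63) + 0.867·(-2.95,-0.28) = (-3.1429,-0.3266)
  v6: (1-0.867)·(-0.81,-2.86) + 0.867·(-1.05,-4.16) = (-1.0181,-3.9871)
  v7: (1-0.867)·(1.43,-3.68) + 0.867·(2.72,-6.4) = (2.5484,-6.0382)
  v8: (1-0.867)·(3.06,-1.8) + 0.867·(5.51,-2.98) = (5.1841,-2.8231)
Shoelace sum Σ(x_i·y_{i+1} − x_{i+1}·y_i):
  i=1: 6.4493·5.6524 − 2.6292·1.0642 = +33.6560 (running +33.6560)
  i=2: 2.6292·4.2117 − -1.8761·5.6524 = +21.6778 (running +55.3338)
  i=3: -1.8761·2.7916 − -3.6722·4.2117 = +10.2291 (running +65.5629)
  i=4: -3.6722·-0.3266 − -3.1429·2.7916 = +9.9727 (running +75.5356)
  i=5: -3.1429·-3.9871 − -1.0181·-0.3266 = +12.1984 (running +87.7340)
  i=6: -1.0181·-6.0382 − 2.5484·-3.9871 = +16.3083 (running +104.0423)
  i=7: 2.5484·-2.8231 − 5.1841·-6.0382 = +24.1088 (running +128.1510)
  i=8: 5.1841·1.0642 − 6.4493·-2.8231 = +23.7240 (running +151.8751)
Area = |Σ|/2 = |151.8751|/2 = 75.9375

Area at t=0.867: 75.9375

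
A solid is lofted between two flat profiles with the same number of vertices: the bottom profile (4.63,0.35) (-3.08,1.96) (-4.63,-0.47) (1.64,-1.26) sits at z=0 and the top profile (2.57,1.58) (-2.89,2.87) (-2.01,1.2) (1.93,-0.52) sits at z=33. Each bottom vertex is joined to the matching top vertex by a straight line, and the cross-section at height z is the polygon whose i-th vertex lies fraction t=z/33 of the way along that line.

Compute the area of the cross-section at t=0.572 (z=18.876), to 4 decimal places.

Cross-section at t=0.572: each vertex is (1-t)·p0[i] + t·p1[i].
  v1: (1-0.572)·(4.63,0.35) + 0.572·(2.57,1.58) = (3.4517,1.0536)
  v2: (1-0.572)·(-3.08,1.96) + 0.572·(-2.89,2.87) = (-2.9713,2.4805)
  v3: (1-0.572)·(-4.63,-0.47) + 0.572·(-2.01,1.2) = (-3.1314,0.4852)
  v4: (1-0.572)·(1.64,-1.26) + 0.572·(1.93,-0.52) = (1.8059,-0.8367)
Shoelace sum Σ(x_i·y_{i+1} − x_{i+1}·y_i):
  i=1: 3.4517·2.4805 − -2.9713·1.0536 = +11.6924 (running +11.6924)
  i=2: -2.9713·0.4852 − -3.1314·2.4805 = +6.3256 (running +18.0180)
  i=3: -3.1314·-0.8367 − 1.8059·0.4852 = +1.7438 (running +19.7618)
  i=4: 1.8059·1.0536 − 3.4517·-0.8367 = +4.7907 (running +24.5525)
Area = |Σ|/2 = |24.5525|/2 = 12.2763

Area at t=0.572: 12.2763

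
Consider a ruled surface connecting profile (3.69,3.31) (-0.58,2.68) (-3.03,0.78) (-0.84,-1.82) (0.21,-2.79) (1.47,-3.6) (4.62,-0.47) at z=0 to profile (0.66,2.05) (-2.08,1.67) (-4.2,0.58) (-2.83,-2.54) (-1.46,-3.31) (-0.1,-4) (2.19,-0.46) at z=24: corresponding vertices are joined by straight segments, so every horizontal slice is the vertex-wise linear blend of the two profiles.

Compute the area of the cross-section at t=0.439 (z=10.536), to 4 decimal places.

Area at t=0.439: 28.4247

Cross-section at t=0.439: each vertex is (1-t)·p0[i] + t·p1[i].
  v1: (1-0.439)·(3.69,3.31) + 0.439·(0.66,2.05) = (2.3598,2.7569)
  v2: (1-0.439)·(-0.58,2.68) + 0.439·(-2.08,1.67) = (-1.2385,2.2366)
  v3: (1-0.439)·(-3.03,0.78) + 0.439·(-4.2,0.58) = (-3.5436,0.6922)
  v4: (1-0.439)·(-0.84,-1.82) + 0.439·(-2.83,-2.54) = (-1.7136,-2.1361)
  v5: (1-0.439)·(0.21,-2.79) + 0.439·(-1.46,-3.31) = (-0.5231,-3.0183)
  v6: (1-0.439)·(1.47,-3.6) + 0.439·(-0.1,-4) = (0.7808,-3.7756)
  v7: (1-0.439)·(4.62,-0.47) + 0.439·(2.19,-0.46) = (3.5532,-0.4656)
Shoelace sum Σ(x_i·y_{i+1} − x_{i+1}·y_i):
  i=1: 2.3598·2.2366 − -1.2385·2.7569 = +8.6924 (running +8.6924)
  i=2: -1.2385·0.6922 − -3.5436·2.2366 = +7.0684 (running +15.7608)
  i=3: -3.5436·-2.1361 − -1.7136·0.6922 = +8.7556 (running +24.5165)
  i=4: -1.7136·-3.0183 − -0.5231·-2.1361 = +4.0547 (running +28.5712)
  i=5: -0.5231·-3.7756 − 0.7808·-3.0183 = +4.3317 (running +32.9029)
  i=6: 0.7808·-0.4656 − 3.5532·-3.7756 = +13.0520 (running +45.9549)
  i=7: 3.5532·2.7569 − 2.3598·-0.4656 = +10.8945 (running +56.8494)
Area = |Σ|/2 = |56.8494|/2 = 28.4247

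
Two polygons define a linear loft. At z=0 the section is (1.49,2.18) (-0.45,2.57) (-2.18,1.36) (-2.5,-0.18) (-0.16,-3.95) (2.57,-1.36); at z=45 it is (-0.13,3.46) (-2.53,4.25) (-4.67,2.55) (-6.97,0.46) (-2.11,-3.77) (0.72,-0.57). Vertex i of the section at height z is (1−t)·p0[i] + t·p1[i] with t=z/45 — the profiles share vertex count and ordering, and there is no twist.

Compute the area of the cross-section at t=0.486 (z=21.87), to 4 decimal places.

Area at t=0.486: 27.4150

Cross-section at t=0.486: each vertex is (1-t)·p0[i] + t·p1[i].
  v1: (1-0.486)·(1.49,2.18) + 0.486·(-0.13,3.46) = (0.7027,2.8021)
  v2: (1-0.486)·(-0.45,2.57) + 0.486·(-2.53,4.25) = (-1.4609,3.3865)
  v3: (1-0.486)·(-2.18,1.36) + 0.486·(-4.67,2.55) = (-3.3901,1.9383)
  v4: (1-0.486)·(-2.5,-0.18) + 0.486·(-6.97,0.46) = (-4.6724,0.1310)
  v5: (1-0.486)·(-0.16,-3.95) + 0.486·(-2.11,-3.77) = (-1.1077,-3.8625)
  v6: (1-0.486)·(2.57,-1.36) + 0.486·(0.72,-0.57) = (1.6709,-0.9761)
Shoelace sum Σ(x_i·y_{i+1} − x_{i+1}·y_i):
  i=1: 0.7027·3.3865 − -1.4609·2.8021 = +6.4731 (running +6.4731)
  i=2: -1.4609·1.9383 − -3.3901·3.3865 = +8.6490 (running +15.1221)
  i=3: -3.3901·0.1310 − -4.6724·1.9383 = +8.6125 (running +23.7346)
  i=4: -4.6724·-3.8625 − -1.1077·0.1310 = +18.1925 (running +41.9270)
  i=5: -1.1077·-0.9761 − 1.6709·-3.8625 = +7.5351 (running +49.4621)
  i=6: 1.6709·2.8021 − 0.7027·-0.9761 = +5.3679 (running +54.8300)
Area = |Σ|/2 = |54.8300|/2 = 27.4150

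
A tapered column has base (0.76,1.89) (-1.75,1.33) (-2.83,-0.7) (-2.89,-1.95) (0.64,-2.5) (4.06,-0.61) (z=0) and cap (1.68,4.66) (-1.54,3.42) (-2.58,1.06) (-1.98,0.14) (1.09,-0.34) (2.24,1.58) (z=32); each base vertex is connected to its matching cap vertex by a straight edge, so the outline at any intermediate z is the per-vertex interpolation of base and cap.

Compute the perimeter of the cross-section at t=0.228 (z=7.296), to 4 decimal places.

Cross-section at t=0.228: each vertex is (1-t)·p0[i] + t·p1[i].
  v1: (1-0.228)·(0.76,1.89) + 0.228·(1.68,4.66) = (0.9698,2.5216)
  v2: (1-0.228)·(-1.75,1.33) + 0.228·(-1.54,3.42) = (-1.7021,1.8065)
  v3: (1-0.228)·(-2.83,-0.7) + 0.228·(-2.58,1.06) = (-2.7730,-0.2987)
  v4: (1-0.228)·(-2.89,-1.95) + 0.228·(-1.98,0.14) = (-2.6825,-1.4735)
  v5: (1-0.228)·(0.64,-2.5) + 0.228·(1.09,-0.34) = (0.7426,-2.0075)
  v6: (1-0.228)·(4.06,-0.61) + 0.228·(2.24,1.58) = (3.6450,-0.1107)
Perimeter = Σ |v_{i+1} − v_i|:
  edge 1→2: √(-2.6719² + -0.7150²) = 2.7659 (running 2.7659)
  edge 2→3: √(-1.0709² + -2.1052²) = 2.3620 (running 5.1279)
  edge 3→4: √(0.0905² + -1.1748²) = 1.1782 (running 6.3061)
  edge 4→5: √(3.4251² + -0.5340²) = 3.4665 (running 9.7726)
  edge 5→6: √(2.9024² + 1.8968²) = 3.4673 (running 13.2399)
  edge 6→1: √(-2.6753² + 2.6322²) = 3.7531 (running 16.9930)
Perimeter = 16.9930

Perimeter at t=0.228: 16.9930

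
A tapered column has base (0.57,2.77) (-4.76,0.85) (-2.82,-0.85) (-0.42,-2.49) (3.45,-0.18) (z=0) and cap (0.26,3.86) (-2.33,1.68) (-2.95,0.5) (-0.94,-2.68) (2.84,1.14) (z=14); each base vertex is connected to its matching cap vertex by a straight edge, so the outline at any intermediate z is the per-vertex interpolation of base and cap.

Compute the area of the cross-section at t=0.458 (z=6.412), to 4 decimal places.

Cross-section at t=0.458: each vertex is (1-t)·p0[i] + t·p1[i].
  v1: (1-0.458)·(0.57,2.77) + 0.458·(0.26,3.86) = (0.4280,3.2692)
  v2: (1-0.458)·(-4.76,0.85) + 0.458·(-2.33,1.68) = (-3.6471,1.2301)
  v3: (1-0.458)·(-2.82,-0.85) + 0.458·(-2.95,0.5) = (-2.8795,-0.2317)
  v4: (1-0.458)·(-0.42,-2.49) + 0.458·(-0.94,-2.68) = (-0.6582,-2.5770)
  v5: (1-0.458)·(3.45,-0.18) + 0.458·(2.84,1.14) = (3.1706,0.4246)
Shoelace sum Σ(x_i·y_{i+1} − x_{i+1}·y_i):
  i=1: 0.4280·1.2301 − -3.6471·3.2692 = +12.4496 (running +12.4496)
  i=2: -3.6471·-0.2317 − -2.8795·1.2301 = +4.3873 (running +16.8368)
  i=3: -2.8795·-2.5770 − -0.6582·-0.2317 = +7.2681 (running +24.1050)
  i=4: -0.6582·0.4246 − 3.1706·-2.5770 = +7.8913 (running +31.9963)
  i=5: 3.1706·3.2692 − 0.4280·0.4246 = +10.1837 (running +42.1800)
Area = |Σ|/2 = |42.1800|/2 = 21.0900

Area at t=0.458: 21.0900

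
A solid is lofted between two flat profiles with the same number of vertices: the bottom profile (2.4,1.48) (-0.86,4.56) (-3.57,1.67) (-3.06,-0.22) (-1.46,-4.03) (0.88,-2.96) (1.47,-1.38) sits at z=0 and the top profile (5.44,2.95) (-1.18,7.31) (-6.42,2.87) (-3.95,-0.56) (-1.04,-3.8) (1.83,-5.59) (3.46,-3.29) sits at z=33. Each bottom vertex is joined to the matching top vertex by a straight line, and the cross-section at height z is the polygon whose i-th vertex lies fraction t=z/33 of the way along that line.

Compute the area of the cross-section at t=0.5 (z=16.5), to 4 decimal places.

Cross-section at t=0.5: each vertex is (1-t)·p0[i] + t·p1[i].
  v1: (1-0.5)·(2.4,1.48) + 0.5·(5.44,2.95) = (3.9200,2.2150)
  v2: (1-0.5)·(-0.86,4.56) + 0.5·(-1.18,7.31) = (-1.0200,5.9350)
  v3: (1-0.5)·(-3.57,1.67) + 0.5·(-6.42,2.87) = (-4.9950,2.2700)
  v4: (1-0.5)·(-3.06,-0.22) + 0.5·(-3.95,-0.56) = (-3.5050,-0.3900)
  v5: (1-0.5)·(-1.46,-4.03) + 0.5·(-1.04,-3.8) = (-1.2500,-3.9150)
  v6: (1-0.5)·(0.88,-2.96) + 0.5·(1.83,-5.59) = (1.3550,-4.2750)
  v7: (1-0.5)·(1.47,-1.38) + 0.5·(3.46,-3.29) = (2.4650,-2.3350)
Shoelace sum Σ(x_i·y_{i+1} − x_{i+1}·y_i):
  i=1: 3.9200·5.9350 − -1.0200·2.2150 = +25.5245 (running +25.5245)
  i=2: -1.0200·2.2700 − -4.9950·5.9350 = +27.3299 (running +52.8544)
  i=3: -4.9950·-0.3900 − -3.5050·2.2700 = +9.9044 (running +62.7588)
  i=4: -3.5050·-3.9150 − -1.2500·-0.3900 = +13.2346 (running +75.9934)
  i=5: -1.2500·-4.2750 − 1.3550·-3.9150 = +10.6486 (running +86.6420)
  i=6: 1.3550·-2.3350 − 2.4650·-4.2750 = +7.3739 (running +94.0159)
  i=7: 2.4650·2.2150 − 3.9200·-2.3350 = +14.6132 (running +108.6291)
Area = |Σ|/2 = |108.6291|/2 = 54.3145

Area at t=0.5: 54.3145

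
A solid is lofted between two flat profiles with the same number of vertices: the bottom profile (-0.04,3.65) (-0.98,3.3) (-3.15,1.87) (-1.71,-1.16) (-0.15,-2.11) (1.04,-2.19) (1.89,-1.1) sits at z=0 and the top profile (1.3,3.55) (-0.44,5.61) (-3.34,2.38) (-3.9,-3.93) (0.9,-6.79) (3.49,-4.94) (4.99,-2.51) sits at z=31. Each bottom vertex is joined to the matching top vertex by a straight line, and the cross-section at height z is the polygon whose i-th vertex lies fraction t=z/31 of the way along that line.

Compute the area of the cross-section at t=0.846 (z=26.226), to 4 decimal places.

Area at t=0.846: 57.6048

Cross-section at t=0.846: each vertex is (1-t)·p0[i] + t·p1[i].
  v1: (1-0.846)·(-0.04,3.65) + 0.846·(1.3,3.55) = (1.0936,3.5654)
  v2: (1-0.846)·(-0.98,3.3) + 0.846·(-0.44,5.61) = (-0.5232,5.2543)
  v3: (1-0.846)·(-3.15,1.87) + 0.846·(-3.34,2.38) = (-3.3107,2.3015)
  v4: (1-0.846)·(-1.71,-1.16) + 0.846·(-3.9,-3.93) = (-3.5627,-3.5034)
  v5: (1-0.846)·(-0.15,-2.11) + 0.846·(0.9,-6.79) = (0.7383,-6.0693)
  v6: (1-0.846)·(1.04,-2.19) + 0.846·(3.49,-4.94) = (3.1127,-4.5165)
  v7: (1-0.846)·(1.89,-1.1) + 0.846·(4.99,-2.51) = (4.5126,-2.2929)
Shoelace sum Σ(x_i·y_{i+1} − x_{i+1}·y_i):
  i=1: 1.0936·5.2543 − -0.5232·3.5654 = +7.6115 (running +7.6115)
  i=2: -0.5232·2.3015 − -3.3107·5.2543 = +16.1915 (running +23.8030)
  i=3: -3.3107·-3.5034 − -3.5627·2.3015 = +19.7984 (running +43.6014)
  i=4: -3.5627·-6.0693 − 0.7383·-3.5034 = +24.2098 (running +67.8113)
  i=5: 0.7383·-4.5165 − 3.1127·-6.0693 = +15.5573 (running +83.3686)
  i=6: 3.1127·-2.2929 − 4.5126·-4.5165 = +13.2442 (running +96.6127)
  i=7: 4.5126·3.5654 − 1.0936·-2.2929 = +18.5968 (running +115.2095)
Area = |Σ|/2 = |115.2095|/2 = 57.6048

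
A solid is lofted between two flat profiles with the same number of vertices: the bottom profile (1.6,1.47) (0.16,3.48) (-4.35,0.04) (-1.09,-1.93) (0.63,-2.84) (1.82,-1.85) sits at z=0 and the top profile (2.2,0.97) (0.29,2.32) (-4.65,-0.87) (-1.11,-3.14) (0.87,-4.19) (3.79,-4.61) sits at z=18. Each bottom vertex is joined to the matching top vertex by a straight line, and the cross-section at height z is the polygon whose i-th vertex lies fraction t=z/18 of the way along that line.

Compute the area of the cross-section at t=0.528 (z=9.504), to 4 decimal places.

Area at t=0.528: 26.2232

Cross-section at t=0.528: each vertex is (1-t)·p0[i] + t·p1[i].
  v1: (1-0.528)·(1.6,1.47) + 0.528·(2.2,0.97) = (1.9168,1.2060)
  v2: (1-0.528)·(0.16,3.48) + 0.528·(0.29,2.32) = (0.2286,2.8675)
  v3: (1-0.528)·(-4.35,0.04) + 0.528·(-4.65,-0.87) = (-4.5084,-0.4405)
  v4: (1-0.528)·(-1.09,-1.93) + 0.528·(-1.11,-3.14) = (-1.1006,-2.5689)
  v5: (1-0.528)·(0.63,-2.84) + 0.528·(0.87,-4.19) = (0.7567,-3.5528)
  v6: (1-0.528)·(1.82,-1.85) + 0.528·(3.79,-4.61) = (2.8602,-3.3073)
Shoelace sum Σ(x_i·y_{i+1} − x_{i+1}·y_i):
  i=1: 1.9168·2.8675 − 0.2286·1.2060 = +5.2207 (running +5.2207)
  i=2: 0.2286·-0.4405 − -4.5084·2.8675 = +12.8272 (running +18.0479)
  i=3: -4.5084·-2.5689 − -1.1006·-0.4405 = +11.0968 (running +29.1447)
  i=4: -1.1006·-3.5528 − 0.7567·-2.5689 = +5.8540 (running +34.9987)
  i=5: 0.7567·-3.3073 − 2.8602·-3.5528 = +7.6589 (running +42.6576)
  i=6: 2.8602·1.2060 − 1.9168·-3.3073 = +9.7887 (running +52.4463)
Area = |Σ|/2 = |52.4463|/2 = 26.2232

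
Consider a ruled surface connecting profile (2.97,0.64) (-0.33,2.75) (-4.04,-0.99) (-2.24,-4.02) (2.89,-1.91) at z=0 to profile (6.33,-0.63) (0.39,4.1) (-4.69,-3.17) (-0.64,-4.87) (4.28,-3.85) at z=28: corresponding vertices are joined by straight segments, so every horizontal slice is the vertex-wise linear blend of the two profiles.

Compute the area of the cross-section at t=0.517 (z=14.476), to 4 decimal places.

Area at t=0.517: 40.8066

Cross-section at t=0.517: each vertex is (1-t)·p0[i] + t·p1[i].
  v1: (1-0.517)·(2.97,0.64) + 0.517·(6.33,-0.63) = (4.7071,-0.0166)
  v2: (1-0.517)·(-0.33,2.75) + 0.517·(0.39,4.1) = (0.0422,3.4479)
  v3: (1-0.517)·(-4.04,-0.99) + 0.517·(-4.69,-3.17) = (-4.3761,-2.1171)
  v4: (1-0.517)·(-2.24,-4.02) + 0.517·(-0.64,-4.87) = (-1.4128,-4.4595)
  v5: (1-0.517)·(2.89,-1.91) + 0.517·(4.28,-3.85) = (3.6086,-2.9130)
Shoelace sum Σ(x_i·y_{i+1} − x_{i+1}·y_i):
  i=1: 4.7071·3.4479 − 0.0422·-0.0166 = +16.2306 (running +16.2306)
  i=2: 0.0422·-2.1171 − -4.3761·3.4479 = +14.9990 (running +31.2296)
  i=3: -4.3761·-4.4595 − -1.4128·-2.1171 = +16.5238 (running +47.7534)
  i=4: -1.4128·-2.9130 − 3.6086·-4.4595 = +20.2080 (running +67.9613)
  i=5: 3.6086·-0.0166 − 4.7071·-2.9130 = +13.6519 (running +81.6132)
Area = |Σ|/2 = |81.6132|/2 = 40.8066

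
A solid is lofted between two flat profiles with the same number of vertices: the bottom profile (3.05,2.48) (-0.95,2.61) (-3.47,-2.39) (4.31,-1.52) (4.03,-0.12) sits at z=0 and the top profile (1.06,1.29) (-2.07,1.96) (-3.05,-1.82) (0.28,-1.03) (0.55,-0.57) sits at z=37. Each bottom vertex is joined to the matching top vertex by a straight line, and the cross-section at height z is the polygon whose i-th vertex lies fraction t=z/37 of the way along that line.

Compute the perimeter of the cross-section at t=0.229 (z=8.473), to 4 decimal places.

Perimeter at t=0.229: 19.5258

Cross-section at t=0.229: each vertex is (1-t)·p0[i] + t·p1[i].
  v1: (1-0.229)·(3.05,2.48) + 0.229·(1.06,1.29) = (2.5943,2.2075)
  v2: (1-0.229)·(-0.95,2.61) + 0.229·(-2.07,1.96) = (-1.2065,2.4611)
  v3: (1-0.229)·(-3.47,-2.39) + 0.229·(-3.05,-1.82) = (-3.3738,-2.2595)
  v4: (1-0.229)·(4.31,-1.52) + 0.229·(0.28,-1.03) = (3.3871,-1.4078)
  v5: (1-0.229)·(4.03,-0.12) + 0.229·(0.55,-0.57) = (3.2331,-0.2231)
Perimeter = Σ |v_{i+1} − v_i|:
  edge 1→2: √(-3.8008² + 0.2537²) = 3.8092 (running 3.8092)
  edge 2→3: √(-2.1673² + -4.7206²) = 5.1944 (running 9.0036)
  edge 3→4: √(6.7609² + 0.8517²) = 6.8144 (running 15.8180)
  edge 4→5: √(-0.1540² + 1.1847²) = 1.1947 (running 17.0127)
  edge 5→1: √(-0.6388² + 2.4305²) = 2.5131 (running 19.5258)
Perimeter = 19.5258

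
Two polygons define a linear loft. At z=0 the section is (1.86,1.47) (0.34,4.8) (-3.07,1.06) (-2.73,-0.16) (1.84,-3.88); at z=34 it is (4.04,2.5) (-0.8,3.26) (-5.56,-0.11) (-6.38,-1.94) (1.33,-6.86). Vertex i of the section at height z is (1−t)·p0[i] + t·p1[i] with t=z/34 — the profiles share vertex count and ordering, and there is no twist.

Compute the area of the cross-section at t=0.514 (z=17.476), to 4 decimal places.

Area at t=0.514: 41.2291

Cross-section at t=0.514: each vertex is (1-t)·p0[i] + t·p1[i].
  v1: (1-0.514)·(1.86,1.47) + 0.514·(4.04,2.5) = (2.9805,1.9994)
  v2: (1-0.514)·(0.34,4.8) + 0.514·(-0.8,3.26) = (-0.2460,4.0084)
  v3: (1-0.514)·(-3.07,1.06) + 0.514·(-5.56,-0.11) = (-4.3499,0.4586)
  v4: (1-0.514)·(-2.73,-0.16) + 0.514·(-6.38,-1.94) = (-4.6061,-1.0749)
  v5: (1-0.514)·(1.84,-3.88) + 0.514·(1.33,-6.86) = (1.5779,-5.4117)
Shoelace sum Σ(x_i·y_{i+1} − x_{i+1}·y_i):
  i=1: 2.9805·4.0084 − -0.2460·1.9994 = +12.4390 (running +12.4390)
  i=2: -0.2460·0.4586 − -4.3499·4.0084 = +17.3234 (running +29.7624)
  i=3: -4.3499·-1.0749 − -4.6061·0.4586 = +6.7882 (running +36.5506)
  i=4: -4.6061·-5.4117 − 1.5779·-1.0749 = +26.6230 (running +63.1736)
  i=5: 1.5779·1.9994 − 2.9805·-5.4117 = +19.2845 (running +82.4581)
Area = |Σ|/2 = |82.4581|/2 = 41.2291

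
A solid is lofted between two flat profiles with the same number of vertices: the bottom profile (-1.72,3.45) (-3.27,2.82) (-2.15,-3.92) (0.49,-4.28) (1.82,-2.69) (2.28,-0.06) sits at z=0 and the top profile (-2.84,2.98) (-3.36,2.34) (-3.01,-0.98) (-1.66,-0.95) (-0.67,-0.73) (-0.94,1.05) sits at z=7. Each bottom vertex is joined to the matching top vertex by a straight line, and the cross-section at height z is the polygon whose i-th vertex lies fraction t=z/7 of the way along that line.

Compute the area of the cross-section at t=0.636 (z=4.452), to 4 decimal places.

Area at t=0.636: 13.2856

Cross-section at t=0.636: each vertex is (1-t)·p0[i] + t·p1[i].
  v1: (1-0.636)·(-1.72,3.45) + 0.636·(-2.84,2.98) = (-2.4323,3.1511)
  v2: (1-0.636)·(-3.27,2.82) + 0.636·(-3.36,2.34) = (-3.3272,2.5147)
  v3: (1-0.636)·(-2.15,-3.92) + 0.636·(-3.01,-0.98) = (-2.6970,-2.0502)
  v4: (1-0.636)·(0.49,-4.28) + 0.636·(-1.66,-0.95) = (-0.8774,-2.1621)
  v5: (1-0.636)·(1.82,-2.69) + 0.636·(-0.67,-0.73) = (0.2364,-1.4434)
  v6: (1-0.636)·(2.28,-0.06) + 0.636·(-0.94,1.05) = (0.2321,0.6460)
Shoelace sum Σ(x_i·y_{i+1} − x_{i+1}·y_i):
  i=1: -2.4323·2.5147 − -3.3272·3.1511 = +4.3678 (running +4.3678)
  i=2: -3.3272·-2.0502 − -2.6970·2.5147 = +13.6035 (running +17.9713)
  i=3: -2.6970·-2.1621 − -0.8774·-2.0502 = +4.0323 (running +22.0036)
  i=4: -0.8774·-1.4434 − 0.2364·-2.1621 = +1.7775 (running +23.7811)
  i=5: 0.2364·0.6460 − 0.2321·-1.4434 = +0.4877 (running +24.2688)
  i=6: 0.2321·3.1511 − -2.4323·0.6460 = +2.3025 (running +26.5713)
Area = |Σ|/2 = |26.5713|/2 = 13.2856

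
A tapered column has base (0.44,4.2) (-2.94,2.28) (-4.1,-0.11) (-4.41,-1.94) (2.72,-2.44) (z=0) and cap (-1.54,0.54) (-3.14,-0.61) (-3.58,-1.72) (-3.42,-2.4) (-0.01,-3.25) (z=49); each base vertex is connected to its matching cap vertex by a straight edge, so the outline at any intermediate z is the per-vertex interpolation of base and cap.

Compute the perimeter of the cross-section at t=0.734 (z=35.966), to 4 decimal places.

Cross-section at t=0.734: each vertex is (1-t)·p0[i] + t·p1[i].
  v1: (1-0.734)·(0.44,4.2) + 0.734·(-1.54,0.54) = (-1.0133,1.5136)
  v2: (1-0.734)·(-2.94,2.28) + 0.734·(-3.14,-0.61) = (-3.0868,0.1587)
  v3: (1-0.734)·(-4.1,-0.11) + 0.734·(-3.58,-1.72) = (-3.7183,-1.2917)
  v4: (1-0.734)·(-4.41,-1.94) + 0.734·(-3.42,-2.4) = (-3.6833,-2.2776)
  v5: (1-0.734)·(2.72,-2.44) + 0.734·(-0.01,-3.25) = (0.7162,-3.0345)
Perimeter = Σ |v_{i+1} − v_i|:
  edge 1→2: √(-2.0735² + -1.3548²) = 2.4769 (running 2.4769)
  edge 2→3: √(-0.6315² + -1.4505²) = 1.5820 (running 4.0589)
  edge 3→4: √(0.0350² + -0.9859²) = 0.9865 (running 5.0454)
  edge 4→5: √(4.3995² + -0.7569²) = 4.4642 (running 9.5095)
  edge 5→1: √(-1.7295² + 4.5481²) = 4.8658 (running 14.3754)
Perimeter = 14.3754

Perimeter at t=0.734: 14.3754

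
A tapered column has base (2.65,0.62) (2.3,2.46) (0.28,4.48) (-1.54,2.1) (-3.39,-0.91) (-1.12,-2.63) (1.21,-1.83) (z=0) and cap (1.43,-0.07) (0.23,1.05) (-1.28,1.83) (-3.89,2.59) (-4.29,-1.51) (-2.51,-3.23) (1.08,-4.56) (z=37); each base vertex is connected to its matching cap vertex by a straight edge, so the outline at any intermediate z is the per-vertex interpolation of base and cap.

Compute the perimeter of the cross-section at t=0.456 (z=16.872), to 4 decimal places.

Perimeter at t=0.456: 19.1593

Cross-section at t=0.456: each vertex is (1-t)·p0[i] + t·p1[i].
  v1: (1-0.456)·(2.65,0.62) + 0.456·(1.43,-0.07) = (2.0937,0.3054)
  v2: (1-0.456)·(2.3,2.46) + 0.456·(0.23,1.05) = (1.3561,1.8170)
  v3: (1-0.456)·(0.28,4.48) + 0.456·(-1.28,1.83) = (-0.4314,3.2716)
  v4: (1-0.456)·(-1.54,2.1) + 0.456·(-3.89,2.59) = (-2.6116,2.3234)
  v5: (1-0.456)·(-3.39,-0.91) + 0.456·(-4.29,-1.51) = (-3.8004,-1.1836)
  v6: (1-0.456)·(-1.12,-2.63) + 0.456·(-2.51,-3.23) = (-1.7538,-2.9036)
  v7: (1-0.456)·(1.21,-1.83) + 0.456·(1.08,-4.56) = (1.1507,-3.0749)
Perimeter = Σ |v_{i+1} − v_i|:
  edge 1→2: √(-0.7376² + 1.5117²) = 1.6820 (running 1.6820)
  edge 2→3: √(-1.7874² + 1.4546²) = 2.3045 (running 3.9865)
  edge 3→4: √(-2.1802² + -0.9482²) = 2.3775 (running 6.3640)
  edge 4→5: √(-1.1888² + -3.5070²) = 3.7030 (running 10.0671)
  edge 5→6: √(2.0466² + -1.7200²) = 2.6734 (running 12.7404)
  edge 6→7: √(2.9046² + -0.1713²) = 2.9096 (running 15.6500)
  edge 7→1: √(0.9430² + 3.3802²) = 3.5093 (running 19.1593)
Perimeter = 19.1593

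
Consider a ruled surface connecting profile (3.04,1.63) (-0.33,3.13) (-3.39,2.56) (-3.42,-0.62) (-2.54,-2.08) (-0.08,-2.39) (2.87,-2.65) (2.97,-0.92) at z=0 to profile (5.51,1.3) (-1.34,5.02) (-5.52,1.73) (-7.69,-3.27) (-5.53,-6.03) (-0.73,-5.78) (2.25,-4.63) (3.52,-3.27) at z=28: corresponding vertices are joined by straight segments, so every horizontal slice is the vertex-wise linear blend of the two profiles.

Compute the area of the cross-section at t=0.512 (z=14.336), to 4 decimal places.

Cross-section at t=0.512: each vertex is (1-t)·p0[i] + t·p1[i].
  v1: (1-0.512)·(3.04,1.63) + 0.512·(5.51,1.3) = (4.3046,1.4610)
  v2: (1-0.512)·(-0.33,3.13) + 0.512·(-1.34,5.02) = (-0.8471,4.0977)
  v3: (1-0.512)·(-3.39,2.56) + 0.512·(-5.52,1.73) = (-4.4806,2.1350)
  v4: (1-0.512)·(-3.42,-0.62) + 0.512·(-7.69,-3.27) = (-5.6062,-1.9768)
  v5: (1-0.512)·(-2.54,-2.08) + 0.512·(-5.53,-6.03) = (-4.0709,-4.1024)
  v6: (1-0.512)·(-0.08,-2.39) + 0.512·(-0.73,-5.78) = (-0.4128,-4.1257)
  v7: (1-0.512)·(2.87,-2.65) + 0.512·(2.25,-4.63) = (2.5526,-3.6638)
  v8: (1-0.512)·(2.97,-0.92) + 0.512·(3.52,-3.27) = (3.2516,-2.1232)
Shoelace sum Σ(x_i·y_{i+1} − x_{i+1}·y_i):
  i=1: 4.3046·4.0977 − -0.8471·1.4610 = +18.8767 (running +18.8767)
  i=2: -0.8471·2.1350 − -4.4806·4.0977 = +16.5513 (running +35.4280)
  i=3: -4.4806·-1.9768 − -5.6062·2.1350 = +20.8267 (running +56.2547)
  i=4: -5.6062·-4.1024 − -4.0709·-1.9768 = +14.9517 (running +71.2064)
  i=5: -4.0709·-4.1257 − -0.4128·-4.1024 = +15.1017 (running +86.3081)
  i=6: -0.4128·-3.6638 − 2.5526·-4.1257 = +12.0434 (running +98.3515)
  i=7: 2.5526·-2.1232 − 3.2516·-3.6638 = +6.4935 (running +104.8450)
  i=8: 3.2516·1.4610 − 4.3046·-2.1232 = +13.8903 (running +118.7354)
Area = |Σ|/2 = |118.7354|/2 = 59.3677

Area at t=0.512: 59.3677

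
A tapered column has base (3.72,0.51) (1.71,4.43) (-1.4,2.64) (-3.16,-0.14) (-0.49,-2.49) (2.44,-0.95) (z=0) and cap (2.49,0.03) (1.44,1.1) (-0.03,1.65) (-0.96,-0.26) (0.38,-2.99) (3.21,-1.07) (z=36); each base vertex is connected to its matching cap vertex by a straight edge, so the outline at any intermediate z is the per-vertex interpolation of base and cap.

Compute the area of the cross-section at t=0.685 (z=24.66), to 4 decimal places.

Area at t=0.685: 14.8729

Cross-section at t=0.685: each vertex is (1-t)·p0[i] + t·p1[i].
  v1: (1-0.685)·(3.72,0.51) + 0.685·(2.49,0.03) = (2.8775,0.1812)
  v2: (1-0.685)·(1.71,4.43) + 0.685·(1.44,1.1) = (1.5250,2.1489)
  v3: (1-0.685)·(-1.4,2.64) + 0.685·(-0.03,1.65) = (-0.4615,1.9618)
  v4: (1-0.685)·(-3.16,-0.14) + 0.685·(-0.96,-0.26) = (-1.6530,-0.2222)
  v5: (1-0.685)·(-0.49,-2.49) + 0.685·(0.38,-2.99) = (0.1060,-2.8325)
  v6: (1-0.685)·(2.44,-0.95) + 0.685·(3.21,-1.07) = (2.9674,-1.0322)
Shoelace sum Σ(x_i·y_{i+1} − x_{i+1}·y_i):
  i=1: 2.8775·2.1489 − 1.5250·0.1812 = +5.9072 (running +5.9072)
  i=2: 1.5250·1.9618 − -0.4615·2.1489 = +3.9838 (running +9.8909)
  i=3: -0.4615·-0.2222 − -1.6530·1.9618 = +3.3455 (running +13.2364)
  i=4: -1.6530·-2.8325 − 0.1060·-0.2222 = +4.7057 (running +17.9421)
  i=5: 0.1060·-1.0322 − 2.9674·-2.8325 = +8.2959 (running +26.2380)
  i=6: 2.9674·0.1812 − 2.8775·-1.0322 = +3.5078 (running +29.7458)
Area = |Σ|/2 = |29.7458|/2 = 14.8729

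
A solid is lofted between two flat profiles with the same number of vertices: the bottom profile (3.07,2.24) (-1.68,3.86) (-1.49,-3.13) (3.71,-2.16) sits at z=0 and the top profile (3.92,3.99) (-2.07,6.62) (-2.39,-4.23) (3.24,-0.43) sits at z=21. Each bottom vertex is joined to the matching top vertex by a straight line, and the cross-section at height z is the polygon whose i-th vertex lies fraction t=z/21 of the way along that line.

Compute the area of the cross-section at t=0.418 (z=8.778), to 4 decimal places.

Area at t=0.418: 34.6395

Cross-section at t=0.418: each vertex is (1-t)·p0[i] + t·p1[i].
  v1: (1-0.418)·(3.07,2.24) + 0.418·(3.92,3.99) = (3.4253,2.9715)
  v2: (1-0.418)·(-1.68,3.86) + 0.418·(-2.07,6.62) = (-1.8430,5.0137)
  v3: (1-0.418)·(-1.49,-3.13) + 0.418·(-2.39,-4.23) = (-1.8662,-3.5898)
  v4: (1-0.418)·(3.71,-2.16) + 0.418·(3.24,-0.43) = (3.5135,-1.4369)
Shoelace sum Σ(x_i·y_{i+1} − x_{i+1}·y_i):
  i=1: 3.4253·5.0137 − -1.8430·2.9715 = +22.6499 (running +22.6499)
  i=2: -1.8430·-3.5898 − -1.8662·5.0137 = +15.9726 (running +38.6225)
  i=3: -1.8662·-1.4369 − 3.5135·-3.5898 = +15.2944 (running +53.9169)
  i=4: 3.5135·2.9715 − 3.4253·-1.4369 = +15.3622 (running +69.2790)
Area = |Σ|/2 = |69.2790|/2 = 34.6395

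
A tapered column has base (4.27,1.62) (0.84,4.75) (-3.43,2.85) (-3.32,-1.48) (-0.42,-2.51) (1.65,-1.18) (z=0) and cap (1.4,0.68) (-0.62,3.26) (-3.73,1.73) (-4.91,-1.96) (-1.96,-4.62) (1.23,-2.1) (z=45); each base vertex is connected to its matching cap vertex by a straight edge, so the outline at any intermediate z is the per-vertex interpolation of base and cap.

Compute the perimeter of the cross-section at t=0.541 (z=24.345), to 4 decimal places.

Cross-section at t=0.541: each vertex is (1-t)·p0[i] + t·p1[i].
  v1: (1-0.541)·(4.27,1.62) + 0.541·(1.4,0.68) = (2.7173,1.1115)
  v2: (1-0.541)·(0.84,4.75) + 0.541·(-0.62,3.26) = (0.0501,3.9439)
  v3: (1-0.541)·(-3.43,2.85) + 0.541·(-3.73,1.73) = (-3.5923,2.2441)
  v4: (1-0.541)·(-3.32,-1.48) + 0.541·(-4.91,-1.96) = (-4.1802,-1.7397)
  v5: (1-0.541)·(-0.42,-2.51) + 0.541·(-1.96,-4.62) = (-1.2531,-3.6515)
  v6: (1-0.541)·(1.65,-1.18) + 0.541·(1.23,-2.1) = (1.4228,-1.6777)
Perimeter = Σ |v_{i+1} − v_i|:
  edge 1→2: √(-2.6672² + 2.8324²) = 3.8906 (running 3.8906)
  edge 2→3: √(-3.6424² + -1.6998²) = 4.0196 (running 7.9101)
  edge 3→4: √(-0.5879² + -3.9838²) = 4.0269 (running 11.9370)
  edge 4→5: √(2.9271² + -1.9118²) = 3.4961 (running 15.4331)
  edge 5→6: √(2.6759² + 1.9738²) = 3.3251 (running 18.7583)
  edge 6→1: √(1.2945² + 2.7892²) = 3.0750 (running 21.8332)
Perimeter = 21.8332

Perimeter at t=0.541: 21.8332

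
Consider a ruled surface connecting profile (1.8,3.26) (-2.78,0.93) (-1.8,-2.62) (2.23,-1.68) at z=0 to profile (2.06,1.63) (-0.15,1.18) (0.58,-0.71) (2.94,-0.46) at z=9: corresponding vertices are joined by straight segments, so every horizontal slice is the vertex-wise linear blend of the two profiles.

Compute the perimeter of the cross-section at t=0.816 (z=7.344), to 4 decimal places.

Perimeter at t=0.816: 10.5188

Cross-section at t=0.816: each vertex is (1-t)·p0[i] + t·p1[i].
  v1: (1-0.816)·(1.8,3.26) + 0.816·(2.06,1.63) = (2.0122,1.9299)
  v2: (1-0.816)·(-2.78,0.93) + 0.816·(-0.15,1.18) = (-0.6339,1.1340)
  v3: (1-0.816)·(-1.8,-2.62) + 0.816·(0.58,-0.71) = (0.1421,-1.0614)
  v4: (1-0.816)·(2.23,-1.68) + 0.816·(2.94,-0.46) = (2.8094,-0.6845)
Perimeter = Σ |v_{i+1} − v_i|:
  edge 1→2: √(-2.6461² + -0.7959²) = 2.7632 (running 2.7632)
  edge 2→3: √(0.7760² + -2.1954²) = 2.3285 (running 5.0917)
  edge 3→4: √(2.6673² + 0.3770²) = 2.6938 (running 7.7855)
  edge 4→1: √(-0.7972² + 2.6144²) = 2.7332 (running 10.5188)
Perimeter = 10.5188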